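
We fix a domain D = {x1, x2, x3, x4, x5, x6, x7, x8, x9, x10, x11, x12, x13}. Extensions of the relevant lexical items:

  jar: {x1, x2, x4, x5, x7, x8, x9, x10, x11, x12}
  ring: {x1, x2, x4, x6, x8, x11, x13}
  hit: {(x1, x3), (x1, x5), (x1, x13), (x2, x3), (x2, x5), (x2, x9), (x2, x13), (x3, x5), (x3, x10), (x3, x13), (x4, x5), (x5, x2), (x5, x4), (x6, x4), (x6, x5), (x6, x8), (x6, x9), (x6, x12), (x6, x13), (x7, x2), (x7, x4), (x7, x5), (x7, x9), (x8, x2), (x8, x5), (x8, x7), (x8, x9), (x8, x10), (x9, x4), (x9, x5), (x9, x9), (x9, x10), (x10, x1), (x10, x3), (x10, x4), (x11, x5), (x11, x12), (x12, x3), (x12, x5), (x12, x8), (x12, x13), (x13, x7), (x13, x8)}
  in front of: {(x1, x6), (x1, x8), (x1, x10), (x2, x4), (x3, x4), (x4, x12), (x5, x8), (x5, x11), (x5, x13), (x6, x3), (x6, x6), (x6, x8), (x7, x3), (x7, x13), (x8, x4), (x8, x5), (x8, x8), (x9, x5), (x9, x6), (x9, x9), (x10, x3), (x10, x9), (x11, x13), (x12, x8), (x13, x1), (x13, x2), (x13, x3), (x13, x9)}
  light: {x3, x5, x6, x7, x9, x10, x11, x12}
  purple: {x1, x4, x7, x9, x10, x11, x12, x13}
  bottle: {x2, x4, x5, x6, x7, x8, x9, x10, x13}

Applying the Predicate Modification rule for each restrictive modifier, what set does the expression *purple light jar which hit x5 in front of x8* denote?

{x12}

⟦which hit x5⟧ = {x : ⟨x, x5⟩ ∈ ⟦hit⟧} = {x1, x2, x3, x4, x6, x7, x8, x9, x11, x12}
⟦in front of x8⟧ = {x : ⟨x, x8⟩ ∈ ⟦in front of⟧} = {x1, x5, x6, x8, x12}
⟦jar⟧ = {x1, x2, x4, x5, x7, x8, x9, x10, x11, x12}
… ∩ ⟦which hit x5⟧ = {x1, x2, x4, x5, x7, x8, x9, x10, x11, x12} ∩ {x1, x2, x3, x4, x6, x7, x8, x9, x11, x12} = {x1, x2, x4, x7, x8, x9, x11, x12}
… ∩ ⟦in front of x8⟧ = {x1, x2, x4, x7, x8, x9, x11, x12} ∩ {x1, x5, x6, x8, x12} = {x1, x8, x12}
… ∩ ⟦purple⟧ = {x1, x8, x12} ∩ {x1, x4, x7, x9, x10, x11, x12, x13} = {x1, x12}
… ∩ ⟦light⟧ = {x1, x12} ∩ {x3, x5, x6, x7, x9, x10, x11, x12} = {x12}
So ⟦purple light jar which hit x5 in front of x8⟧ = {x12}.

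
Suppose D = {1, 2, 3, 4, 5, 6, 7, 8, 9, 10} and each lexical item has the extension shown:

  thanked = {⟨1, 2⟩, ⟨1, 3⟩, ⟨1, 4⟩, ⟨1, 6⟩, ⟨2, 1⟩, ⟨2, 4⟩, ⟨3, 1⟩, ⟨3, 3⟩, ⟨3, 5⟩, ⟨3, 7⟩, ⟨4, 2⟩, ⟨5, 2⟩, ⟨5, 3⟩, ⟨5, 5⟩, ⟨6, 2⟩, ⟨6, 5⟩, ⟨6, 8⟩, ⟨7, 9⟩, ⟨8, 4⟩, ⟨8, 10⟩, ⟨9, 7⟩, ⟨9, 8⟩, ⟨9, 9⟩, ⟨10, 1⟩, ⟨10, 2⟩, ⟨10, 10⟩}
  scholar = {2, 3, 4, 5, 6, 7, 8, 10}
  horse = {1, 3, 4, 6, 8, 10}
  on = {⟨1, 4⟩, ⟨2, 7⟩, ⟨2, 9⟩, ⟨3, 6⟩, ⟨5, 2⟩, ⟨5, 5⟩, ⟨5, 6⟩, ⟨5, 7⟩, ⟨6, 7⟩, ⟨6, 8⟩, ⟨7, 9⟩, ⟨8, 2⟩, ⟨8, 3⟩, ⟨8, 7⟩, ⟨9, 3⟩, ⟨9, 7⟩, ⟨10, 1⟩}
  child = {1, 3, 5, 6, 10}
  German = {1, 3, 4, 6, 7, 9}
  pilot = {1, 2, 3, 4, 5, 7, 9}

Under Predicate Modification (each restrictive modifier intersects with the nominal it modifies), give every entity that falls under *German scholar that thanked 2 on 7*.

⟦that thanked 2⟧ = {x : ⟨x, 2⟩ ∈ ⟦thanked⟧} = {1, 4, 5, 6, 10}
⟦on 7⟧ = {x : ⟨x, 7⟩ ∈ ⟦on⟧} = {2, 5, 6, 8, 9}
⟦scholar⟧ = {2, 3, 4, 5, 6, 7, 8, 10}
… ∩ ⟦that thanked 2⟧ = {2, 3, 4, 5, 6, 7, 8, 10} ∩ {1, 4, 5, 6, 10} = {4, 5, 6, 10}
… ∩ ⟦on 7⟧ = {4, 5, 6, 10} ∩ {2, 5, 6, 8, 9} = {5, 6}
… ∩ ⟦German⟧ = {5, 6} ∩ {1, 3, 4, 6, 7, 9} = {6}
So ⟦German scholar that thanked 2 on 7⟧ = {6}.

{6}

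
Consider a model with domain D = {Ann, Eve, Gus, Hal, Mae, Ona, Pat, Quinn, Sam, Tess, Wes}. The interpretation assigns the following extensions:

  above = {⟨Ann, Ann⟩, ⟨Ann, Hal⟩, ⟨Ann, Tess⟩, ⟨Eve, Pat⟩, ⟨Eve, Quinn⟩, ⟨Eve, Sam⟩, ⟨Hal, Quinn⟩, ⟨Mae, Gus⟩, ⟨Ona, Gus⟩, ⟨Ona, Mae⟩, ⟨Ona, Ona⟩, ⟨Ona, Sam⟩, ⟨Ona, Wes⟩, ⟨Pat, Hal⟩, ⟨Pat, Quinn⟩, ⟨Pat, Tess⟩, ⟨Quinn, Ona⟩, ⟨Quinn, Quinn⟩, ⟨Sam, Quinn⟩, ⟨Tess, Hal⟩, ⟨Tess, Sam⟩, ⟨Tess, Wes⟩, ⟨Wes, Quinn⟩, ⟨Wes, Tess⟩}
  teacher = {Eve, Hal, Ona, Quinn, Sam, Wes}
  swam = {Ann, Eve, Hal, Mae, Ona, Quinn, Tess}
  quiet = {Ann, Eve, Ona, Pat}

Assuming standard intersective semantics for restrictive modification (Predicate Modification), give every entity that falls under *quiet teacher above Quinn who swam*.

⟦above Quinn⟧ = {x : ⟨x, Quinn⟩ ∈ ⟦above⟧} = {Eve, Hal, Pat, Quinn, Sam, Wes}
⟦who swam⟧ = ⟦swam⟧ = {Ann, Eve, Hal, Mae, Ona, Quinn, Tess}
⟦teacher⟧ = {Eve, Hal, Ona, Quinn, Sam, Wes}
… ∩ ⟦above Quinn⟧ = {Eve, Hal, Ona, Quinn, Sam, Wes} ∩ {Eve, Hal, Pat, Quinn, Sam, Wes} = {Eve, Hal, Quinn, Sam, Wes}
… ∩ ⟦who swam⟧ = {Eve, Hal, Quinn, Sam, Wes} ∩ {Ann, Eve, Hal, Mae, Ona, Quinn, Tess} = {Eve, Hal, Quinn}
… ∩ ⟦quiet⟧ = {Eve, Hal, Quinn} ∩ {Ann, Eve, Ona, Pat} = {Eve}
So ⟦quiet teacher above Quinn who swam⟧ = {Eve}.

{Eve}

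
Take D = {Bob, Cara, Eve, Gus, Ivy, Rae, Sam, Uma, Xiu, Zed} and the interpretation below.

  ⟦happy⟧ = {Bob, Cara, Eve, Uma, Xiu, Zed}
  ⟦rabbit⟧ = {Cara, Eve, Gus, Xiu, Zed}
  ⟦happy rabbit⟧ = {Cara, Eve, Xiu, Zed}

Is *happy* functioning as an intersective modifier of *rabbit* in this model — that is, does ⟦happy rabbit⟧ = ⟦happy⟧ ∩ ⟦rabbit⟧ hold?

⟦happy⟧ ∩ ⟦rabbit⟧ = {Bob, Cara, Eve, Uma, Xiu, Zed} ∩ {Cara, Eve, Gus, Xiu, Zed} = {Cara, Eve, Xiu, Zed}
Observed ⟦happy rabbit⟧ = {Cara, Eve, Xiu, Zed}.
These coincide, so the modifier is intersective here.

yes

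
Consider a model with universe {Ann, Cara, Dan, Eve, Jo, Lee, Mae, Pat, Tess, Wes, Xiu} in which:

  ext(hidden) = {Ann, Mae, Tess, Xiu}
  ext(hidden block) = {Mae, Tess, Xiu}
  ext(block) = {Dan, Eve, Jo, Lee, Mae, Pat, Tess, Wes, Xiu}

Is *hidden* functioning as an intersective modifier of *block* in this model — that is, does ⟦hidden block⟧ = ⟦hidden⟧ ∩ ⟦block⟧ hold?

yes

⟦hidden⟧ ∩ ⟦block⟧ = {Ann, Mae, Tess, Xiu} ∩ {Dan, Eve, Jo, Lee, Mae, Pat, Tess, Wes, Xiu} = {Mae, Tess, Xiu}
Observed ⟦hidden block⟧ = {Mae, Tess, Xiu}.
These coincide, so the modifier is intersective here.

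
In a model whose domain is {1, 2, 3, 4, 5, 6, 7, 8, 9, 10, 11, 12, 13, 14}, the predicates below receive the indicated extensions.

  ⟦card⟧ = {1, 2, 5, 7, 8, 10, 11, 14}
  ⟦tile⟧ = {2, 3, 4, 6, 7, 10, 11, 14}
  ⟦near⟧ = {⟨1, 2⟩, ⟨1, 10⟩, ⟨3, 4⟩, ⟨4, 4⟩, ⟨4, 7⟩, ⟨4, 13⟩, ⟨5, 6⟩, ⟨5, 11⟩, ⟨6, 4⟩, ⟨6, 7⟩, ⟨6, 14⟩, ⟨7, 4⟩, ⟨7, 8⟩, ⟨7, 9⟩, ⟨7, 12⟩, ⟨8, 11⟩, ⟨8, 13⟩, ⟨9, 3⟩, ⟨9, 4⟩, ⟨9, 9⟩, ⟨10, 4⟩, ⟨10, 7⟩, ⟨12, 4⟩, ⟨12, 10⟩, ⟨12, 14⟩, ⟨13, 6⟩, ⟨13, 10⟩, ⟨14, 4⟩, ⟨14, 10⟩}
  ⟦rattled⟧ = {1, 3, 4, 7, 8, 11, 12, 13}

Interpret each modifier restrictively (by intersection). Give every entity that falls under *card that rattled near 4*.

{7}

⟦that rattled⟧ = ⟦rattled⟧ = {1, 3, 4, 7, 8, 11, 12, 13}
⟦near 4⟧ = {x : ⟨x, 4⟩ ∈ ⟦near⟧} = {3, 4, 6, 7, 9, 10, 12, 14}
⟦card⟧ = {1, 2, 5, 7, 8, 10, 11, 14}
… ∩ ⟦that rattled⟧ = {1, 2, 5, 7, 8, 10, 11, 14} ∩ {1, 3, 4, 7, 8, 11, 12, 13} = {1, 7, 8, 11}
… ∩ ⟦near 4⟧ = {1, 7, 8, 11} ∩ {3, 4, 6, 7, 9, 10, 12, 14} = {7}
So ⟦card that rattled near 4⟧ = {7}.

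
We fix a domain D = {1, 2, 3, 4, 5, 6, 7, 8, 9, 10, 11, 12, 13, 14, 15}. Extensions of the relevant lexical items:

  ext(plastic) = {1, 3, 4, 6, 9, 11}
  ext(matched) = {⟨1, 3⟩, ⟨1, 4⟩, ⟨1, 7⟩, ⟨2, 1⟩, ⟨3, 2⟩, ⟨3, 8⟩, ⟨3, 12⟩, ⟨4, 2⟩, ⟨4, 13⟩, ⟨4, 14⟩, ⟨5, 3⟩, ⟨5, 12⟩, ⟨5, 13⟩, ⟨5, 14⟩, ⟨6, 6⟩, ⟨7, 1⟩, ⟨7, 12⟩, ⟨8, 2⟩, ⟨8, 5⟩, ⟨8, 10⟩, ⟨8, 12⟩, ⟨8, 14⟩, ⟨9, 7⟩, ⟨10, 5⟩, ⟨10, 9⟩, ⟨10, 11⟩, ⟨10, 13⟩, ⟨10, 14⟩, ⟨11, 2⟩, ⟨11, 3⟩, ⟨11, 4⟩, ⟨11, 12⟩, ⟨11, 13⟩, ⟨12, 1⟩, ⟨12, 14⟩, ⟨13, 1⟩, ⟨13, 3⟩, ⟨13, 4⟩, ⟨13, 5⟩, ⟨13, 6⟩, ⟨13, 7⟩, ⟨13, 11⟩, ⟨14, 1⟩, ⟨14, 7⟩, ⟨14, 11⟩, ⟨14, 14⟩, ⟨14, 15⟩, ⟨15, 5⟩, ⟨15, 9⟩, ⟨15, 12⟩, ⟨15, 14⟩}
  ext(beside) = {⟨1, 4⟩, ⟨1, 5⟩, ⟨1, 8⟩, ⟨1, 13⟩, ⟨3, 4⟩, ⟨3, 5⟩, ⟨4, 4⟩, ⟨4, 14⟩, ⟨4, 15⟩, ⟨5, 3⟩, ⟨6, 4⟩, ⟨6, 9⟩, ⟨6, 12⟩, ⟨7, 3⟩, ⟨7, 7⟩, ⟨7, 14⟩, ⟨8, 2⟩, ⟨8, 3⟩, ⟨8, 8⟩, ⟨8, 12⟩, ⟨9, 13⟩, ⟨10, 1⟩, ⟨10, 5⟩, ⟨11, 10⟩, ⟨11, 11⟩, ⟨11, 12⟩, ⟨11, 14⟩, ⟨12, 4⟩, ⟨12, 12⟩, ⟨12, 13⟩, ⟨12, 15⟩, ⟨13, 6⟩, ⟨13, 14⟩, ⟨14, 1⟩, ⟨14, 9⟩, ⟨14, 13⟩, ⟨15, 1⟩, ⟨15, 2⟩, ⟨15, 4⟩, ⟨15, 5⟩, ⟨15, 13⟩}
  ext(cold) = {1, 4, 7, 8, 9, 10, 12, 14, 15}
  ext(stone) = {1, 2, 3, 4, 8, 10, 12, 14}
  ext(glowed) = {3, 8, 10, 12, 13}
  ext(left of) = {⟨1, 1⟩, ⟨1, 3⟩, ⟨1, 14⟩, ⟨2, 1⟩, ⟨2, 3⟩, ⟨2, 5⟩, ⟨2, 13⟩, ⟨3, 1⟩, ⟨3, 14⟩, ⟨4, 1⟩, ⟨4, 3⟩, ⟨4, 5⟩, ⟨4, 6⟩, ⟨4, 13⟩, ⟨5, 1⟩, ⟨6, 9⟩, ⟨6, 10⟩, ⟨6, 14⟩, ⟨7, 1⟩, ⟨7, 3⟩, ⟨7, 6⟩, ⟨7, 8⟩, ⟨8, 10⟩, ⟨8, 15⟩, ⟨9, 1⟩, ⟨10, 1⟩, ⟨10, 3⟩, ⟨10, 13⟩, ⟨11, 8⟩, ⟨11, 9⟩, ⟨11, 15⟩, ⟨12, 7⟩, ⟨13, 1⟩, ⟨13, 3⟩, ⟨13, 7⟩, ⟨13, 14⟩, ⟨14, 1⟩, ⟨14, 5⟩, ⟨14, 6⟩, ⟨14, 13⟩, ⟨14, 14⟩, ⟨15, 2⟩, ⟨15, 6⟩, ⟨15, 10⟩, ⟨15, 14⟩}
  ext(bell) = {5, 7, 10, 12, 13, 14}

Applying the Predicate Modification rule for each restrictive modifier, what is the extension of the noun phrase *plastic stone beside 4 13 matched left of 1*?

⟦beside 4⟧ = {x : ⟨x, 4⟩ ∈ ⟦beside⟧} = {1, 3, 4, 6, 12, 15}
⟦13 matched⟧ = {x : ⟨13, x⟩ ∈ ⟦matched⟧} = {1, 3, 4, 5, 6, 7, 11}
⟦left of 1⟧ = {x : ⟨x, 1⟩ ∈ ⟦left of⟧} = {1, 2, 3, 4, 5, 7, 9, 10, 13, 14}
⟦stone⟧ = {1, 2, 3, 4, 8, 10, 12, 14}
… ∩ ⟦beside 4⟧ = {1, 2, 3, 4, 8, 10, 12, 14} ∩ {1, 3, 4, 6, 12, 15} = {1, 3, 4, 12}
… ∩ ⟦13 matched⟧ = {1, 3, 4, 12} ∩ {1, 3, 4, 5, 6, 7, 11} = {1, 3, 4}
… ∩ ⟦left of 1⟧ = {1, 3, 4} ∩ {1, 2, 3, 4, 5, 7, 9, 10, 13, 14} = {1, 3, 4}
… ∩ ⟦plastic⟧ = {1, 3, 4} ∩ {1, 3, 4, 6, 9, 11} = {1, 3, 4}
So ⟦plastic stone beside 4 13 matched left of 1⟧ = {1, 3, 4}.

{1, 3, 4}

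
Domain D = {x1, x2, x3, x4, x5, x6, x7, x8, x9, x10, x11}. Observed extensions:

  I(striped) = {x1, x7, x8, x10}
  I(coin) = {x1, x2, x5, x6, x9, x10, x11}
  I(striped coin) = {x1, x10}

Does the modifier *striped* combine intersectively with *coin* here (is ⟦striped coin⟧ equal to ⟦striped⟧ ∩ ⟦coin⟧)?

⟦striped⟧ ∩ ⟦coin⟧ = {x1, x7, x8, x10} ∩ {x1, x2, x5, x6, x9, x10, x11} = {x1, x10}
Observed ⟦striped coin⟧ = {x1, x10}.
These coincide, so the modifier is intersective here.

yes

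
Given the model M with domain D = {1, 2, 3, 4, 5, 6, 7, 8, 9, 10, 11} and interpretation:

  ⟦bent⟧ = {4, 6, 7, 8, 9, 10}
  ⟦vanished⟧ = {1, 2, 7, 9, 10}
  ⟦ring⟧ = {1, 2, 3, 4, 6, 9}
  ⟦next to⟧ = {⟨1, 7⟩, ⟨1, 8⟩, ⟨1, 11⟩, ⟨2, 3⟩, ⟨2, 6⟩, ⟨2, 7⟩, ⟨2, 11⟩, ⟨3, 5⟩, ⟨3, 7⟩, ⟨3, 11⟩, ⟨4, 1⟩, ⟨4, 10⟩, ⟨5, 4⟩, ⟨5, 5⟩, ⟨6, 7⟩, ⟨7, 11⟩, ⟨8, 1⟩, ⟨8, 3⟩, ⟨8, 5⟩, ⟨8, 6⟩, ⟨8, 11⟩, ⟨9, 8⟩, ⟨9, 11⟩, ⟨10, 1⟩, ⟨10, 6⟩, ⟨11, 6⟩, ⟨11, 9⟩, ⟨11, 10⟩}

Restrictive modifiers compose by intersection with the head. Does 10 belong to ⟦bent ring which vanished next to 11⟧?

⟦which vanished⟧ = ⟦vanished⟧ = {1, 2, 7, 9, 10}
⟦next to 11⟧ = {x : ⟨x, 11⟩ ∈ ⟦next to⟧} = {1, 2, 3, 7, 8, 9}
⟦ring⟧ = {1, 2, 3, 4, 6, 9}
… ∩ ⟦which vanished⟧ = {1, 2, 3, 4, 6, 9} ∩ {1, 2, 7, 9, 10} = {1, 2, 9}
… ∩ ⟦next to 11⟧ = {1, 2, 9} ∩ {1, 2, 3, 7, 8, 9} = {1, 2, 9}
… ∩ ⟦bent⟧ = {1, 2, 9} ∩ {4, 6, 7, 8, 9, 10} = {9}
⟦bent ring which vanished next to 11⟧ = {9}; 10 ∉ this set.

no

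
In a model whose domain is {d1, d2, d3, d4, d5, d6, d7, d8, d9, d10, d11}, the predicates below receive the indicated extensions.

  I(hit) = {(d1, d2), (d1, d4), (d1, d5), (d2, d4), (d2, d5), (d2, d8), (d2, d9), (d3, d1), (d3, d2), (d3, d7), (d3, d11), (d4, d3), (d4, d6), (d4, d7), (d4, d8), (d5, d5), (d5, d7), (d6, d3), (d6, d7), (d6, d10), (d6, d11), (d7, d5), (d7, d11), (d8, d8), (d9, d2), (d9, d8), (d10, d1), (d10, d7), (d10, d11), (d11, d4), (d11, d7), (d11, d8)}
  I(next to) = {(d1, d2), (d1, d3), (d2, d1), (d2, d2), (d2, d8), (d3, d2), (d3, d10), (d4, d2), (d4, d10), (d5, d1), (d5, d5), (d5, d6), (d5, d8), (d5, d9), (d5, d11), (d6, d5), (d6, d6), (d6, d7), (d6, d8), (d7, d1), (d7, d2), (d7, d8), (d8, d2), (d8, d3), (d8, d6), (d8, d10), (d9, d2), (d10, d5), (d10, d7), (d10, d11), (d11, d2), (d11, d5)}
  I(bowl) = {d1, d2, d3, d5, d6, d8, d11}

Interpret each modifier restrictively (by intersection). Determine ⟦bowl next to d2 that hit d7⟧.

{d3, d11}

⟦next to d2⟧ = {x : ⟨x, d2⟩ ∈ ⟦next to⟧} = {d1, d2, d3, d4, d7, d8, d9, d11}
⟦that hit d7⟧ = {x : ⟨x, d7⟩ ∈ ⟦hit⟧} = {d3, d4, d5, d6, d10, d11}
⟦bowl⟧ = {d1, d2, d3, d5, d6, d8, d11}
… ∩ ⟦next to d2⟧ = {d1, d2, d3, d5, d6, d8, d11} ∩ {d1, d2, d3, d4, d7, d8, d9, d11} = {d1, d2, d3, d8, d11}
… ∩ ⟦that hit d7⟧ = {d1, d2, d3, d8, d11} ∩ {d3, d4, d5, d6, d10, d11} = {d3, d11}
So ⟦bowl next to d2 that hit d7⟧ = {d3, d11}.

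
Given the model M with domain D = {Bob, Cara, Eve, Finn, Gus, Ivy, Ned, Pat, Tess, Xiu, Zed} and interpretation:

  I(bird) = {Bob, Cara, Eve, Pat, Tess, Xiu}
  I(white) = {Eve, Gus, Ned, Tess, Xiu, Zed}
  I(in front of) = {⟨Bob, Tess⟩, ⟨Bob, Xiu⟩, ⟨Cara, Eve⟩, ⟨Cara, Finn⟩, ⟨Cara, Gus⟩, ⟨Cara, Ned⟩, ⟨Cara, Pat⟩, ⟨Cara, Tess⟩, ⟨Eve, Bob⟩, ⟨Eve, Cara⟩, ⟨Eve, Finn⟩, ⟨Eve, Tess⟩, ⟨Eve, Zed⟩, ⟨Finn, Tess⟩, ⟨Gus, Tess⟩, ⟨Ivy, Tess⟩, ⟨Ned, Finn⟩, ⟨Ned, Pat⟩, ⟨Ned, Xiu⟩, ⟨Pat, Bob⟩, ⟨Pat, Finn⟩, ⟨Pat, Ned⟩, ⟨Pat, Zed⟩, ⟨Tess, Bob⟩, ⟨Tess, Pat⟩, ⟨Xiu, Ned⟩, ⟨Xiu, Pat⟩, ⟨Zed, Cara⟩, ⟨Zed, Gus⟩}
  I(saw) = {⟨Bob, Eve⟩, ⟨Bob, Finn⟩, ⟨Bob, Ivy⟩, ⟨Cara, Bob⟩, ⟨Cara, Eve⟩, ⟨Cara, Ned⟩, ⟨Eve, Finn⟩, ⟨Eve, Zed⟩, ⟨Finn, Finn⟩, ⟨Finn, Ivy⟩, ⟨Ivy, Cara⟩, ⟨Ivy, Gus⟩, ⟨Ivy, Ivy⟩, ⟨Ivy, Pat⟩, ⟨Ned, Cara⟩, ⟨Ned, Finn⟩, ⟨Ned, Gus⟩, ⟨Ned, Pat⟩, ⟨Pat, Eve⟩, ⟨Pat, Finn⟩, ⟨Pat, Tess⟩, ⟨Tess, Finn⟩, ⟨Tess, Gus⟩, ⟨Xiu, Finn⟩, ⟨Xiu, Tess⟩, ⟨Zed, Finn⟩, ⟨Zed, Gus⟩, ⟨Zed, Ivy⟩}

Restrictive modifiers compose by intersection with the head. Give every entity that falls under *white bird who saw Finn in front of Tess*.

⟦who saw Finn⟧ = {x : ⟨x, Finn⟩ ∈ ⟦saw⟧} = {Bob, Eve, Finn, Ned, Pat, Tess, Xiu, Zed}
⟦in front of Tess⟧ = {x : ⟨x, Tess⟩ ∈ ⟦in front of⟧} = {Bob, Cara, Eve, Finn, Gus, Ivy}
⟦bird⟧ = {Bob, Cara, Eve, Pat, Tess, Xiu}
… ∩ ⟦who saw Finn⟧ = {Bob, Cara, Eve, Pat, Tess, Xiu} ∩ {Bob, Eve, Finn, Ned, Pat, Tess, Xiu, Zed} = {Bob, Eve, Pat, Tess, Xiu}
… ∩ ⟦in front of Tess⟧ = {Bob, Eve, Pat, Tess, Xiu} ∩ {Bob, Cara, Eve, Finn, Gus, Ivy} = {Bob, Eve}
… ∩ ⟦white⟧ = {Bob, Eve} ∩ {Eve, Gus, Ned, Tess, Xiu, Zed} = {Eve}
So ⟦white bird who saw Finn in front of Tess⟧ = {Eve}.

{Eve}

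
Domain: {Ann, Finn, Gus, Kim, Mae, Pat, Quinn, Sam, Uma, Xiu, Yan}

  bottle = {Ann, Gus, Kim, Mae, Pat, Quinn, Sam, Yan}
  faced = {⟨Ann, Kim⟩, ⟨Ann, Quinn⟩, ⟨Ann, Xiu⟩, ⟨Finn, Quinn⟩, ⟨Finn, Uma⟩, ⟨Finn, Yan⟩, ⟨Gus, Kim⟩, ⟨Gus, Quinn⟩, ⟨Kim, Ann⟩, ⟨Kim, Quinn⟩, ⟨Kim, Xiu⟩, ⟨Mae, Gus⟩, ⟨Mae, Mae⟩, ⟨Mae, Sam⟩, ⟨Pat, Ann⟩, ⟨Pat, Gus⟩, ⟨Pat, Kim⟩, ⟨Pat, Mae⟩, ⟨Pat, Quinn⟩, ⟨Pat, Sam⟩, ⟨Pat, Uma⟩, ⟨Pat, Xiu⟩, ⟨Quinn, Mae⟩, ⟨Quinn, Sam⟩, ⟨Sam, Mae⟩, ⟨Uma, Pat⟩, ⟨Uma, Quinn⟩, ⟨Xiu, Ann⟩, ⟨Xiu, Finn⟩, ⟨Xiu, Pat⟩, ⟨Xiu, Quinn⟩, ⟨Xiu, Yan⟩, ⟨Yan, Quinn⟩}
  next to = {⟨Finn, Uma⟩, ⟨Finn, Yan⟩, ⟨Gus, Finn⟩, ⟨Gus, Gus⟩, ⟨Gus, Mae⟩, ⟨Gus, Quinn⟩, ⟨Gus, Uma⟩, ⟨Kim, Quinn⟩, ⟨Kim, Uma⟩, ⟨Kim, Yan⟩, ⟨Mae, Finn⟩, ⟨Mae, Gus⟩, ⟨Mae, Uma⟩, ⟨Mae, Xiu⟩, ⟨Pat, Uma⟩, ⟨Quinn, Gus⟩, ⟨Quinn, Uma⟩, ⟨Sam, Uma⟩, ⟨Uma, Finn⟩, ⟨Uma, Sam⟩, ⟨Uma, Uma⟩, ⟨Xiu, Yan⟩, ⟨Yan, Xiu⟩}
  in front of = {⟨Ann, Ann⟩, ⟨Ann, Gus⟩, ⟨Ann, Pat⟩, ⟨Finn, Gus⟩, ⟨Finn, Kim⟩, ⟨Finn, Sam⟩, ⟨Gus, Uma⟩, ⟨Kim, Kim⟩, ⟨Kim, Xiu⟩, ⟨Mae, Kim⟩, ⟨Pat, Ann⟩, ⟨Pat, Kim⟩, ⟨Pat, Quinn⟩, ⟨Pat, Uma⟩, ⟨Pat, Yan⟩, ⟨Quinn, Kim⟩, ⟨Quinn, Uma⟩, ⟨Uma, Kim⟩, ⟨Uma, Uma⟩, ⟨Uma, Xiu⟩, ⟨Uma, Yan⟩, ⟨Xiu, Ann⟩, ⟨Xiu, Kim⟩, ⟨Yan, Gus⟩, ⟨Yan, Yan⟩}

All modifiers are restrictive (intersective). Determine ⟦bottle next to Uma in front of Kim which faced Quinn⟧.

⟦next to Uma⟧ = {x : ⟨x, Uma⟩ ∈ ⟦next to⟧} = {Finn, Gus, Kim, Mae, Pat, Quinn, Sam, Uma}
⟦in front of Kim⟧ = {x : ⟨x, Kim⟩ ∈ ⟦in front of⟧} = {Finn, Kim, Mae, Pat, Quinn, Uma, Xiu}
⟦which faced Quinn⟧ = {x : ⟨x, Quinn⟩ ∈ ⟦faced⟧} = {Ann, Finn, Gus, Kim, Pat, Uma, Xiu, Yan}
⟦bottle⟧ = {Ann, Gus, Kim, Mae, Pat, Quinn, Sam, Yan}
… ∩ ⟦next to Uma⟧ = {Ann, Gus, Kim, Mae, Pat, Quinn, Sam, Yan} ∩ {Finn, Gus, Kim, Mae, Pat, Quinn, Sam, Uma} = {Gus, Kim, Mae, Pat, Quinn, Sam}
… ∩ ⟦in front of Kim⟧ = {Gus, Kim, Mae, Pat, Quinn, Sam} ∩ {Finn, Kim, Mae, Pat, Quinn, Uma, Xiu} = {Kim, Mae, Pat, Quinn}
… ∩ ⟦which faced Quinn⟧ = {Kim, Mae, Pat, Quinn} ∩ {Ann, Finn, Gus, Kim, Pat, Uma, Xiu, Yan} = {Kim, Pat}
So ⟦bottle next to Uma in front of Kim which faced Quinn⟧ = {Kim, Pat}.

{Kim, Pat}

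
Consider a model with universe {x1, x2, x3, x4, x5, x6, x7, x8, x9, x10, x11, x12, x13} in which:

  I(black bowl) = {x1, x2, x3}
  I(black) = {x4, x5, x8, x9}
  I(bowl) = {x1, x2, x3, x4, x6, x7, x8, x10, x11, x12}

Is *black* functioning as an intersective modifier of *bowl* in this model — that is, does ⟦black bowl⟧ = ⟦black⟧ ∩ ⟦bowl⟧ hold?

⟦black⟧ ∩ ⟦bowl⟧ = {x4, x5, x8, x9} ∩ {x1, x2, x3, x4, x6, x7, x8, x10, x11, x12} = {x4, x8}
Observed ⟦black bowl⟧ = {x1, x2, x3}.
These differ, so the modifier is not intersective in this model.

no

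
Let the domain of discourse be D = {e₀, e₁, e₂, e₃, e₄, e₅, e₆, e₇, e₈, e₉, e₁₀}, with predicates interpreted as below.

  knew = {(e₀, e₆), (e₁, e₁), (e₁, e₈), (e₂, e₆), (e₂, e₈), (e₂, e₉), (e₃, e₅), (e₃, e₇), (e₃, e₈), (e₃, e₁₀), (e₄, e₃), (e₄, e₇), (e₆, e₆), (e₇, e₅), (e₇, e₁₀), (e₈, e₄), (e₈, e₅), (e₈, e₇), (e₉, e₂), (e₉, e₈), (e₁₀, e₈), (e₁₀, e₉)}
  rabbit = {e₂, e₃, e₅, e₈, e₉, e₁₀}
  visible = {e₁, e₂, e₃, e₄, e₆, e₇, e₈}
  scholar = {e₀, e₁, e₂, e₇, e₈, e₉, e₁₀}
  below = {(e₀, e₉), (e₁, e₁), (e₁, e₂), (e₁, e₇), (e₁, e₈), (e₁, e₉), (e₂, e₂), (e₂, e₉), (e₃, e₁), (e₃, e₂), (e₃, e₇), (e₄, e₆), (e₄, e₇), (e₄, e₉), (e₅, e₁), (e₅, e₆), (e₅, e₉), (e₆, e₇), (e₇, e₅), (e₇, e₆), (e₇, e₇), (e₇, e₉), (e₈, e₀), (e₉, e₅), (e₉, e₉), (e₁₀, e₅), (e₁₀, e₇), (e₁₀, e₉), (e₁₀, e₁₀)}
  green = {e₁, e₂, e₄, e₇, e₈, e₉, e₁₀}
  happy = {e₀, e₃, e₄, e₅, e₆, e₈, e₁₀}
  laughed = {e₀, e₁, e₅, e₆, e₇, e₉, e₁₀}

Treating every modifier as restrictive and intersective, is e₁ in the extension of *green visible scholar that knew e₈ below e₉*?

⟦that knew e₈⟧ = {x : ⟨x, e₈⟩ ∈ ⟦knew⟧} = {e₁, e₂, e₃, e₉, e₁₀}
⟦below e₉⟧ = {x : ⟨x, e₉⟩ ∈ ⟦below⟧} = {e₀, e₁, e₂, e₄, e₅, e₇, e₉, e₁₀}
⟦scholar⟧ = {e₀, e₁, e₂, e₇, e₈, e₉, e₁₀}
… ∩ ⟦that knew e₈⟧ = {e₀, e₁, e₂, e₇, e₈, e₉, e₁₀} ∩ {e₁, e₂, e₃, e₉, e₁₀} = {e₁, e₂, e₉, e₁₀}
… ∩ ⟦below e₉⟧ = {e₁, e₂, e₉, e₁₀} ∩ {e₀, e₁, e₂, e₄, e₅, e₇, e₉, e₁₀} = {e₁, e₂, e₉, e₁₀}
… ∩ ⟦green⟧ = {e₁, e₂, e₉, e₁₀} ∩ {e₁, e₂, e₄, e₇, e₈, e₉, e₁₀} = {e₁, e₂, e₉, e₁₀}
… ∩ ⟦visible⟧ = {e₁, e₂, e₉, e₁₀} ∩ {e₁, e₂, e₃, e₄, e₆, e₇, e₈} = {e₁, e₂}
⟦green visible scholar that knew e₈ below e₉⟧ = {e₁, e₂}; e₁ ∈ this set.

yes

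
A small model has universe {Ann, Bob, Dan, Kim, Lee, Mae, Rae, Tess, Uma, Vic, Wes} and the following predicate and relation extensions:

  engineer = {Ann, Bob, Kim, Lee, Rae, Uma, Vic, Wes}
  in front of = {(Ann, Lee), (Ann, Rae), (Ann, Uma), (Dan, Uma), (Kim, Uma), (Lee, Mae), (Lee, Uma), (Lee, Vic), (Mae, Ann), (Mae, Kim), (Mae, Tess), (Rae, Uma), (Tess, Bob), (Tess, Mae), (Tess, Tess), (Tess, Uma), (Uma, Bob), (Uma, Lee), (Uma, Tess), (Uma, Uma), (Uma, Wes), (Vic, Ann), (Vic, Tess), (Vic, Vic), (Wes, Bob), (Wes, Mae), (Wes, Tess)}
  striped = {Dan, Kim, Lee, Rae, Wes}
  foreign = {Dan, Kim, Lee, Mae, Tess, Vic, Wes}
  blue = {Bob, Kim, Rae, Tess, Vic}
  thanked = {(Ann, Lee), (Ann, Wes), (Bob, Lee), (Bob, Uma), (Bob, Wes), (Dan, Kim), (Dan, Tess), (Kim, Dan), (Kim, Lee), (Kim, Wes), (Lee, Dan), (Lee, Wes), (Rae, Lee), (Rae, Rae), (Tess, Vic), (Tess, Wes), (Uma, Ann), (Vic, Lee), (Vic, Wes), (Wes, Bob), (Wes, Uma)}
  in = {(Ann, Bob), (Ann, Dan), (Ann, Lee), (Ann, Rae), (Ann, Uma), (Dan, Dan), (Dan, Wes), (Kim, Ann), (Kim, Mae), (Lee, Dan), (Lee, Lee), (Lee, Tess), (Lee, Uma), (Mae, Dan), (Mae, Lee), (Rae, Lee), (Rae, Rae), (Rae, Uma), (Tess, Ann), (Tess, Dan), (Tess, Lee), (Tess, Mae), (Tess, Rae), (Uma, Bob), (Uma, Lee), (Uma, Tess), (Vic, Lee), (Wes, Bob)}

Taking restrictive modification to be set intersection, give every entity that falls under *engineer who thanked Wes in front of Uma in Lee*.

⟦who thanked Wes⟧ = {x : ⟨x, Wes⟩ ∈ ⟦thanked⟧} = {Ann, Bob, Kim, Lee, Tess, Vic}
⟦in front of Uma⟧ = {x : ⟨x, Uma⟩ ∈ ⟦in front of⟧} = {Ann, Dan, Kim, Lee, Rae, Tess, Uma}
⟦in Lee⟧ = {x : ⟨x, Lee⟩ ∈ ⟦in⟧} = {Ann, Lee, Mae, Rae, Tess, Uma, Vic}
⟦engineer⟧ = {Ann, Bob, Kim, Lee, Rae, Uma, Vic, Wes}
… ∩ ⟦who thanked Wes⟧ = {Ann, Bob, Kim, Lee, Rae, Uma, Vic, Wes} ∩ {Ann, Bob, Kim, Lee, Tess, Vic} = {Ann, Bob, Kim, Lee, Vic}
… ∩ ⟦in front of Uma⟧ = {Ann, Bob, Kim, Lee, Vic} ∩ {Ann, Dan, Kim, Lee, Rae, Tess, Uma} = {Ann, Kim, Lee}
… ∩ ⟦in Lee⟧ = {Ann, Kim, Lee} ∩ {Ann, Lee, Mae, Rae, Tess, Uma, Vic} = {Ann, Lee}
So ⟦engineer who thanked Wes in front of Uma in Lee⟧ = {Ann, Lee}.

{Ann, Lee}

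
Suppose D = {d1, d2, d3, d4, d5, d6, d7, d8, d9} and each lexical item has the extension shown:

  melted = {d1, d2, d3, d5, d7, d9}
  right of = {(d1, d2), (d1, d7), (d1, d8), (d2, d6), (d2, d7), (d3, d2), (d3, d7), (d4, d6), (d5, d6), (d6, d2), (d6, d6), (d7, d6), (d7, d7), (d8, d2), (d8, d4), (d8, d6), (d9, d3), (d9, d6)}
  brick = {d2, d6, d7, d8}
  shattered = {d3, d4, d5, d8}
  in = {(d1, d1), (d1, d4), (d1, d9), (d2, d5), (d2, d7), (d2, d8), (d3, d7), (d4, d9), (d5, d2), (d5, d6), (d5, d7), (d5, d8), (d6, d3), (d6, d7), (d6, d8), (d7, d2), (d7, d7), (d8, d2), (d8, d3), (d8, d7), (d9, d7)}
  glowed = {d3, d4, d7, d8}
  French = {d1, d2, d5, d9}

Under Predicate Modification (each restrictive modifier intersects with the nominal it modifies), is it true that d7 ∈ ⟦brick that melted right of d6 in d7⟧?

⟦that melted⟧ = ⟦melted⟧ = {d1, d2, d3, d5, d7, d9}
⟦right of d6⟧ = {x : ⟨x, d6⟩ ∈ ⟦right of⟧} = {d2, d4, d5, d6, d7, d8, d9}
⟦in d7⟧ = {x : ⟨x, d7⟩ ∈ ⟦in⟧} = {d2, d3, d5, d6, d7, d8, d9}
⟦brick⟧ = {d2, d6, d7, d8}
… ∩ ⟦that melted⟧ = {d2, d6, d7, d8} ∩ {d1, d2, d3, d5, d7, d9} = {d2, d7}
… ∩ ⟦right of d6⟧ = {d2, d7} ∩ {d2, d4, d5, d6, d7, d8, d9} = {d2, d7}
… ∩ ⟦in d7⟧ = {d2, d7} ∩ {d2, d3, d5, d6, d7, d8, d9} = {d2, d7}
⟦brick that melted right of d6 in d7⟧ = {d2, d7}; d7 ∈ this set.

yes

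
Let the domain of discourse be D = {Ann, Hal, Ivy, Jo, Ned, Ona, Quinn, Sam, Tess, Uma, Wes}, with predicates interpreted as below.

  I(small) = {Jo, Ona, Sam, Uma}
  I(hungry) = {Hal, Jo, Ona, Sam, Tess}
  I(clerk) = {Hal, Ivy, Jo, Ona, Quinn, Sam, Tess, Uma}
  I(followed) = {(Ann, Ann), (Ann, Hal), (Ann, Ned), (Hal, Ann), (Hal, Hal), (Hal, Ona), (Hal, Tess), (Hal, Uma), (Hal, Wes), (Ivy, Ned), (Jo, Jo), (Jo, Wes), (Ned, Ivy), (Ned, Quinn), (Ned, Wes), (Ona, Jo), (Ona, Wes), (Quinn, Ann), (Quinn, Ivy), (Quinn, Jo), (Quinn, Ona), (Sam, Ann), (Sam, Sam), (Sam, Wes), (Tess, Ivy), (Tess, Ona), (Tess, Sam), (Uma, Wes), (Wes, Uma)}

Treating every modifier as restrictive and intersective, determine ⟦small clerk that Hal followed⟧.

{Ona, Uma}

⟦that Hal followed⟧ = {x : ⟨Hal, x⟩ ∈ ⟦followed⟧} = {Ann, Hal, Ona, Tess, Uma, Wes}
⟦clerk⟧ = {Hal, Ivy, Jo, Ona, Quinn, Sam, Tess, Uma}
… ∩ ⟦that Hal followed⟧ = {Hal, Ivy, Jo, Ona, Quinn, Sam, Tess, Uma} ∩ {Ann, Hal, Ona, Tess, Uma, Wes} = {Hal, Ona, Tess, Uma}
… ∩ ⟦small⟧ = {Hal, Ona, Tess, Uma} ∩ {Jo, Ona, Sam, Uma} = {Ona, Uma}
So ⟦small clerk that Hal followed⟧ = {Ona, Uma}.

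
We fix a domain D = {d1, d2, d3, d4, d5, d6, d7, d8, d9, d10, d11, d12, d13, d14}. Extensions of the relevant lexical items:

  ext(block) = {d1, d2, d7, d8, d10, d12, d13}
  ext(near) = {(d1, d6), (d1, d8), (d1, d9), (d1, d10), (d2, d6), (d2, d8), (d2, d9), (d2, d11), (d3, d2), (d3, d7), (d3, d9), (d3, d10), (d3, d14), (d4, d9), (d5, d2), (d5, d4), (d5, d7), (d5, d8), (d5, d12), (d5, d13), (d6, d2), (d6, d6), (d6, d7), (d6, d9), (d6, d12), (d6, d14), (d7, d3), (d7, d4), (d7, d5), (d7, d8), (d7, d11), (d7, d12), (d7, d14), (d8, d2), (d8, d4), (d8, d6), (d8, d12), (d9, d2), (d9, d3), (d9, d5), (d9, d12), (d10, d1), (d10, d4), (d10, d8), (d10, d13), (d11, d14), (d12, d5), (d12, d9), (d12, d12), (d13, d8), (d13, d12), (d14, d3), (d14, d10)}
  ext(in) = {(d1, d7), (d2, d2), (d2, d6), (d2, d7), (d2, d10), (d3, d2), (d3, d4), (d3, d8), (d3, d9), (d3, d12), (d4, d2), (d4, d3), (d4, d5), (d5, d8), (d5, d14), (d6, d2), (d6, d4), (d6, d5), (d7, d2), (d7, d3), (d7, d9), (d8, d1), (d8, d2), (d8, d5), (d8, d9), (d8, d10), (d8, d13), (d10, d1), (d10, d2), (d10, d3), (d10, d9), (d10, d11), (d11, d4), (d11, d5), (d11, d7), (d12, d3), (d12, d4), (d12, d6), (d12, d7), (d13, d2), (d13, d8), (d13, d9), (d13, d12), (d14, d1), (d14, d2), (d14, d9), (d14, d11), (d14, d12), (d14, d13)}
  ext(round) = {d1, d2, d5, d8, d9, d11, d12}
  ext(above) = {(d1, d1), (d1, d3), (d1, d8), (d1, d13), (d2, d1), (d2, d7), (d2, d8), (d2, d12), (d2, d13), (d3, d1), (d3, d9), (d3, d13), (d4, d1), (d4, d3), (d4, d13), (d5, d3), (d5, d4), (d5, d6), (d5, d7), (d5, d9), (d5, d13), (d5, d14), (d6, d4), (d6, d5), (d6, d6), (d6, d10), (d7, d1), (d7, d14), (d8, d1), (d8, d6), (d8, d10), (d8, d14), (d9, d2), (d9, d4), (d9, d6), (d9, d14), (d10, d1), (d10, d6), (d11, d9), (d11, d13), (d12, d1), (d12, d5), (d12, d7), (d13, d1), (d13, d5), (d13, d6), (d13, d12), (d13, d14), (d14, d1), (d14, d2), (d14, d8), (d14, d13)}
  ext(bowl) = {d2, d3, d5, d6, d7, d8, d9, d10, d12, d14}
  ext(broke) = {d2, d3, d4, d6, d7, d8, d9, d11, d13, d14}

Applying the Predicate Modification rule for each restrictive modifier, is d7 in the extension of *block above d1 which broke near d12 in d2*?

yes

⟦above d1⟧ = {x : ⟨x, d1⟩ ∈ ⟦above⟧} = {d1, d2, d3, d4, d7, d8, d10, d12, d13, d14}
⟦which broke⟧ = ⟦broke⟧ = {d2, d3, d4, d6, d7, d8, d9, d11, d13, d14}
⟦near d12⟧ = {x : ⟨x, d12⟩ ∈ ⟦near⟧} = {d5, d6, d7, d8, d9, d12, d13}
⟦in d2⟧ = {x : ⟨x, d2⟩ ∈ ⟦in⟧} = {d2, d3, d4, d6, d7, d8, d10, d13, d14}
⟦block⟧ = {d1, d2, d7, d8, d10, d12, d13}
… ∩ ⟦above d1⟧ = {d1, d2, d7, d8, d10, d12, d13} ∩ {d1, d2, d3, d4, d7, d8, d10, d12, d13, d14} = {d1, d2, d7, d8, d10, d12, d13}
… ∩ ⟦which broke⟧ = {d1, d2, d7, d8, d10, d12, d13} ∩ {d2, d3, d4, d6, d7, d8, d9, d11, d13, d14} = {d2, d7, d8, d13}
… ∩ ⟦near d12⟧ = {d2, d7, d8, d13} ∩ {d5, d6, d7, d8, d9, d12, d13} = {d7, d8, d13}
… ∩ ⟦in d2⟧ = {d7, d8, d13} ∩ {d2, d3, d4, d6, d7, d8, d10, d13, d14} = {d7, d8, d13}
⟦block above d1 which broke near d12 in d2⟧ = {d7, d8, d13}; d7 ∈ this set.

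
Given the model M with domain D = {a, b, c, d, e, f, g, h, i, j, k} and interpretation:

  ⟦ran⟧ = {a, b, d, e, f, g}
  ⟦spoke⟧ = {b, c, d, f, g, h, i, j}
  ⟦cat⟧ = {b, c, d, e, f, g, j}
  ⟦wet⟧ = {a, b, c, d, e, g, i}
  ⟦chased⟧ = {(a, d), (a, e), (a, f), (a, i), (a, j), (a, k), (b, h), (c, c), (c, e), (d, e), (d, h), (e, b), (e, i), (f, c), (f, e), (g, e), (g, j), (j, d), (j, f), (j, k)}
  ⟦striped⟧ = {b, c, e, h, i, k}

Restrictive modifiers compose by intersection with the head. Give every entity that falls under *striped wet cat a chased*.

⟦a chased⟧ = {x : ⟨a, x⟩ ∈ ⟦chased⟧} = {d, e, f, i, j, k}
⟦cat⟧ = {b, c, d, e, f, g, j}
… ∩ ⟦a chased⟧ = {b, c, d, e, f, g, j} ∩ {d, e, f, i, j, k} = {d, e, f, j}
… ∩ ⟦striped⟧ = {d, e, f, j} ∩ {b, c, e, h, i, k} = {e}
… ∩ ⟦wet⟧ = {e} ∩ {a, b, c, d, e, g, i} = {e}
So ⟦striped wet cat a chased⟧ = {e}.

{e}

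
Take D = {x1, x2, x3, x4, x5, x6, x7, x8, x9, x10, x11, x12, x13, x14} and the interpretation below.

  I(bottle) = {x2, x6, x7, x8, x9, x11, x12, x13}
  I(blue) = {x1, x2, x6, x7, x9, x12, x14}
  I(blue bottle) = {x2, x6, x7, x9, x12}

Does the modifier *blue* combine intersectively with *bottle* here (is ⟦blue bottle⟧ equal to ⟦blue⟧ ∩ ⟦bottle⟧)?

⟦blue⟧ ∩ ⟦bottle⟧ = {x1, x2, x6, x7, x9, x12, x14} ∩ {x2, x6, x7, x8, x9, x11, x12, x13} = {x2, x6, x7, x9, x12}
Observed ⟦blue bottle⟧ = {x2, x6, x7, x9, x12}.
These coincide, so the modifier is intersective here.

yes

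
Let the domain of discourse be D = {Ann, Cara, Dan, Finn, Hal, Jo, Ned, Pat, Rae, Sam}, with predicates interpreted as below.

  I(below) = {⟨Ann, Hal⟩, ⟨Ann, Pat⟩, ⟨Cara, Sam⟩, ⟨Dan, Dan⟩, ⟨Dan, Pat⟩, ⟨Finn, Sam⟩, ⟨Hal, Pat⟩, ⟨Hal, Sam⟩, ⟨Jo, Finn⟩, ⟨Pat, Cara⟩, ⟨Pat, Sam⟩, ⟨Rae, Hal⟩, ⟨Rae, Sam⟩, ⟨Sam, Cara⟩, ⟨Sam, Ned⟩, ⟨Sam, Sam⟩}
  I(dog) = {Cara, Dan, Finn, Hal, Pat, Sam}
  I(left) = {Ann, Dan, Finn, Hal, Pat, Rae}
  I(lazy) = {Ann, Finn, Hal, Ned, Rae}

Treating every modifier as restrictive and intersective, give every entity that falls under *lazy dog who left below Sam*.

{Finn, Hal}

⟦who left⟧ = ⟦left⟧ = {Ann, Dan, Finn, Hal, Pat, Rae}
⟦below Sam⟧ = {x : ⟨x, Sam⟩ ∈ ⟦below⟧} = {Cara, Finn, Hal, Pat, Rae, Sam}
⟦dog⟧ = {Cara, Dan, Finn, Hal, Pat, Sam}
… ∩ ⟦who left⟧ = {Cara, Dan, Finn, Hal, Pat, Sam} ∩ {Ann, Dan, Finn, Hal, Pat, Rae} = {Dan, Finn, Hal, Pat}
… ∩ ⟦below Sam⟧ = {Dan, Finn, Hal, Pat} ∩ {Cara, Finn, Hal, Pat, Rae, Sam} = {Finn, Hal, Pat}
… ∩ ⟦lazy⟧ = {Finn, Hal, Pat} ∩ {Ann, Finn, Hal, Ned, Rae} = {Finn, Hal}
So ⟦lazy dog who left below Sam⟧ = {Finn, Hal}.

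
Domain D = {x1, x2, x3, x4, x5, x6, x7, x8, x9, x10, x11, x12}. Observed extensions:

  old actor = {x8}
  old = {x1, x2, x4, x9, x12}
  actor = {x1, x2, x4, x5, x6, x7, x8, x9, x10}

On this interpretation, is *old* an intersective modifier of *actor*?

⟦old⟧ ∩ ⟦actor⟧ = {x1, x2, x4, x9, x12} ∩ {x1, x2, x4, x5, x6, x7, x8, x9, x10} = {x1, x2, x4, x9}
Observed ⟦old actor⟧ = {x8}.
These differ, so the modifier is not intersective in this model.

no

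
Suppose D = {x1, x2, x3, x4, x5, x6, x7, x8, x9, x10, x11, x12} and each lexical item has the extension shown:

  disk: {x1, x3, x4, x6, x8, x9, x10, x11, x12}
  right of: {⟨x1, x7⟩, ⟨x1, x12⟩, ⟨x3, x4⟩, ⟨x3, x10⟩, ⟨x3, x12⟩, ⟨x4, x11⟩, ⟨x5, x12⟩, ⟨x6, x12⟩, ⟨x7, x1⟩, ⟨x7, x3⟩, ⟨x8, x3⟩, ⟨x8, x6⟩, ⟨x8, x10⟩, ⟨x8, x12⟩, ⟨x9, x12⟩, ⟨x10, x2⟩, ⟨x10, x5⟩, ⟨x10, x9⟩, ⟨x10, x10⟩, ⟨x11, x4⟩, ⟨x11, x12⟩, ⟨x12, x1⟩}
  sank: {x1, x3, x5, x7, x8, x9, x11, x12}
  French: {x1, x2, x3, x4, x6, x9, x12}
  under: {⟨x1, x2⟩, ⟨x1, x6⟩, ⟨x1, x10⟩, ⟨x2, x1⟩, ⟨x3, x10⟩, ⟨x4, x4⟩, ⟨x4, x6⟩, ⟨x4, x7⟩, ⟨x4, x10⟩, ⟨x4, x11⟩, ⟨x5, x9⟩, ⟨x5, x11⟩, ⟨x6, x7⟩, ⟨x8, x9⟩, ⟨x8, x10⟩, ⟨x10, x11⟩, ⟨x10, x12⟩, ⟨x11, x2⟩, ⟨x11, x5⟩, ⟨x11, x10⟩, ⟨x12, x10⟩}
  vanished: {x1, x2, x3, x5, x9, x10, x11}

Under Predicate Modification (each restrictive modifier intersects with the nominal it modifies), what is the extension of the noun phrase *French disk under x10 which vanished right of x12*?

⟦under x10⟧ = {x : ⟨x, x10⟩ ∈ ⟦under⟧} = {x1, x3, x4, x8, x11, x12}
⟦which vanished⟧ = ⟦vanished⟧ = {x1, x2, x3, x5, x9, x10, x11}
⟦right of x12⟧ = {x : ⟨x, x12⟩ ∈ ⟦right of⟧} = {x1, x3, x5, x6, x8, x9, x11}
⟦disk⟧ = {x1, x3, x4, x6, x8, x9, x10, x11, x12}
… ∩ ⟦under x10⟧ = {x1, x3, x4, x6, x8, x9, x10, x11, x12} ∩ {x1, x3, x4, x8, x11, x12} = {x1, x3, x4, x8, x11, x12}
… ∩ ⟦which vanished⟧ = {x1, x3, x4, x8, x11, x12} ∩ {x1, x2, x3, x5, x9, x10, x11} = {x1, x3, x11}
… ∩ ⟦right of x12⟧ = {x1, x3, x11} ∩ {x1, x3, x5, x6, x8, x9, x11} = {x1, x3, x11}
… ∩ ⟦French⟧ = {x1, x3, x11} ∩ {x1, x2, x3, x4, x6, x9, x12} = {x1, x3}
So ⟦French disk under x10 which vanished right of x12⟧ = {x1, x3}.

{x1, x3}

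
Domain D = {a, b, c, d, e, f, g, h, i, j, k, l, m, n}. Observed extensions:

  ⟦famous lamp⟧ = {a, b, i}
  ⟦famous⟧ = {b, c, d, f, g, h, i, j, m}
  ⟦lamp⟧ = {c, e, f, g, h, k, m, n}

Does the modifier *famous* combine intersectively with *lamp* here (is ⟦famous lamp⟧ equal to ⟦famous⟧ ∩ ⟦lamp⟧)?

no

⟦famous⟧ ∩ ⟦lamp⟧ = {b, c, d, f, g, h, i, j, m} ∩ {c, e, f, g, h, k, m, n} = {c, f, g, h, m}
Observed ⟦famous lamp⟧ = {a, b, i}.
These differ, so the modifier is not intersective in this model.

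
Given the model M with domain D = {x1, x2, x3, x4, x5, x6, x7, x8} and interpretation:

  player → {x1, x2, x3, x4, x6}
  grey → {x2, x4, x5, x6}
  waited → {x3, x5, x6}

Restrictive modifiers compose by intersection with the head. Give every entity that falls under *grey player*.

⟦player⟧ = {x1, x2, x3, x4, x6}
… ∩ ⟦grey⟧ = {x1, x2, x3, x4, x6} ∩ {x2, x4, x5, x6} = {x2, x4, x6}
So ⟦grey player⟧ = {x2, x4, x6}.

{x2, x4, x6}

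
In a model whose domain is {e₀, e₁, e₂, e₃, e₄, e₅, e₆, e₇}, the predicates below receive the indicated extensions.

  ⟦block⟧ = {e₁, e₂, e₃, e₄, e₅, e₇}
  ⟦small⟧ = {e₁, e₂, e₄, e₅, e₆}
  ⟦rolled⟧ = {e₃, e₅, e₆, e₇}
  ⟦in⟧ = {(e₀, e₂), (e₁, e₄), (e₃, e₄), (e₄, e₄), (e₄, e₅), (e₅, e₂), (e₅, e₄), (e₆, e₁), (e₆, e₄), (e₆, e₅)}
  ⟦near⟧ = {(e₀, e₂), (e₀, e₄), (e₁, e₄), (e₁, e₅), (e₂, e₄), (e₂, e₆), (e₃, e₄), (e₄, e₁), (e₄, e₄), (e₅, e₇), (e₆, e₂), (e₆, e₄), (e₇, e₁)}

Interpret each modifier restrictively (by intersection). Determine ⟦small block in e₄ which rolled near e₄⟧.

⟦in e₄⟧ = {x : ⟨x, e₄⟩ ∈ ⟦in⟧} = {e₁, e₃, e₄, e₅, e₆}
⟦which rolled⟧ = ⟦rolled⟧ = {e₃, e₅, e₆, e₇}
⟦near e₄⟧ = {x : ⟨x, e₄⟩ ∈ ⟦near⟧} = {e₀, e₁, e₂, e₃, e₄, e₆}
⟦block⟧ = {e₁, e₂, e₃, e₄, e₅, e₇}
… ∩ ⟦in e₄⟧ = {e₁, e₂, e₃, e₄, e₅, e₇} ∩ {e₁, e₃, e₄, e₅, e₆} = {e₁, e₃, e₄, e₅}
… ∩ ⟦which rolled⟧ = {e₁, e₃, e₄, e₅} ∩ {e₃, e₅, e₆, e₇} = {e₃, e₅}
… ∩ ⟦near e₄⟧ = {e₃, e₅} ∩ {e₀, e₁, e₂, e₃, e₄, e₆} = {e₃}
… ∩ ⟦small⟧ = {e₃} ∩ {e₁, e₂, e₄, e₅, e₆} = ∅
So ⟦small block in e₄ which rolled near e₄⟧ = ∅.

∅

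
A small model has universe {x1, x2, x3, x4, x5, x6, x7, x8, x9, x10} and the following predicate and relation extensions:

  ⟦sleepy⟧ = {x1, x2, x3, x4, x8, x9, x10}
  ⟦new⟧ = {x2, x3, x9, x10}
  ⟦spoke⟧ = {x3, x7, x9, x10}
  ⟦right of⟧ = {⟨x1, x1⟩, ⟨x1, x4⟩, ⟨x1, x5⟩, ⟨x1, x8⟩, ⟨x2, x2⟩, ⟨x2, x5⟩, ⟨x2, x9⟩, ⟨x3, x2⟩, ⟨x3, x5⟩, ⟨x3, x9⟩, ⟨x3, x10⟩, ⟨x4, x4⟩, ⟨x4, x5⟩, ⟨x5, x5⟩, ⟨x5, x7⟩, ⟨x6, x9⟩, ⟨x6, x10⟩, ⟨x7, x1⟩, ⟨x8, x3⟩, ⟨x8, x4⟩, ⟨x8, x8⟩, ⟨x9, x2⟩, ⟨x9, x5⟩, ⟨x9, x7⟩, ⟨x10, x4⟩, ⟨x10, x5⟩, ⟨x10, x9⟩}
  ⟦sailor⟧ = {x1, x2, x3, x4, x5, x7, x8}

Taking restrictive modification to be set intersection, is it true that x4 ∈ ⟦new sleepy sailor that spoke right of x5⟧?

⟦that spoke⟧ = ⟦spoke⟧ = {x3, x7, x9, x10}
⟦right of x5⟧ = {x : ⟨x, x5⟩ ∈ ⟦right of⟧} = {x1, x2, x3, x4, x5, x9, x10}
⟦sailor⟧ = {x1, x2, x3, x4, x5, x7, x8}
… ∩ ⟦that spoke⟧ = {x1, x2, x3, x4, x5, x7, x8} ∩ {x3, x7, x9, x10} = {x3, x7}
… ∩ ⟦right of x5⟧ = {x3, x7} ∩ {x1, x2, x3, x4, x5, x9, x10} = {x3}
… ∩ ⟦new⟧ = {x3} ∩ {x2, x3, x9, x10} = {x3}
… ∩ ⟦sleepy⟧ = {x3} ∩ {x1, x2, x3, x4, x8, x9, x10} = {x3}
⟦new sleepy sailor that spoke right of x5⟧ = {x3}; x4 ∉ this set.

no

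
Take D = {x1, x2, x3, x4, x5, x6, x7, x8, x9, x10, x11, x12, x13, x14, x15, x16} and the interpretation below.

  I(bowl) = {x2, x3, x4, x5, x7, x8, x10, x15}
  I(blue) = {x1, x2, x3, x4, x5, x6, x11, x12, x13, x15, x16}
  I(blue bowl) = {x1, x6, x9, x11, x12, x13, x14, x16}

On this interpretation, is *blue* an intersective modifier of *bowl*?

no

⟦blue⟧ ∩ ⟦bowl⟧ = {x1, x2, x3, x4, x5, x6, x11, x12, x13, x15, x16} ∩ {x2, x3, x4, x5, x7, x8, x10, x15} = {x2, x3, x4, x5, x15}
Observed ⟦blue bowl⟧ = {x1, x6, x9, x11, x12, x13, x14, x16}.
These differ, so the modifier is not intersective in this model.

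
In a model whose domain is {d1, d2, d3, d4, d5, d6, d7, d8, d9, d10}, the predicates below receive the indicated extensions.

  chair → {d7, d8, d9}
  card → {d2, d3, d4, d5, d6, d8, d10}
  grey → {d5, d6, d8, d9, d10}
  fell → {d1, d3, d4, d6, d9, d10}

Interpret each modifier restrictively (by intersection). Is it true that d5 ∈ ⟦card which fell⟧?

⟦which fell⟧ = ⟦fell⟧ = {d1, d3, d4, d6, d9, d10}
⟦card⟧ = {d2, d3, d4, d5, d6, d8, d10}
… ∩ ⟦which fell⟧ = {d2, d3, d4, d5, d6, d8, d10} ∩ {d1, d3, d4, d6, d9, d10} = {d3, d4, d6, d10}
⟦card which fell⟧ = {d3, d4, d6, d10}; d5 ∉ this set.

no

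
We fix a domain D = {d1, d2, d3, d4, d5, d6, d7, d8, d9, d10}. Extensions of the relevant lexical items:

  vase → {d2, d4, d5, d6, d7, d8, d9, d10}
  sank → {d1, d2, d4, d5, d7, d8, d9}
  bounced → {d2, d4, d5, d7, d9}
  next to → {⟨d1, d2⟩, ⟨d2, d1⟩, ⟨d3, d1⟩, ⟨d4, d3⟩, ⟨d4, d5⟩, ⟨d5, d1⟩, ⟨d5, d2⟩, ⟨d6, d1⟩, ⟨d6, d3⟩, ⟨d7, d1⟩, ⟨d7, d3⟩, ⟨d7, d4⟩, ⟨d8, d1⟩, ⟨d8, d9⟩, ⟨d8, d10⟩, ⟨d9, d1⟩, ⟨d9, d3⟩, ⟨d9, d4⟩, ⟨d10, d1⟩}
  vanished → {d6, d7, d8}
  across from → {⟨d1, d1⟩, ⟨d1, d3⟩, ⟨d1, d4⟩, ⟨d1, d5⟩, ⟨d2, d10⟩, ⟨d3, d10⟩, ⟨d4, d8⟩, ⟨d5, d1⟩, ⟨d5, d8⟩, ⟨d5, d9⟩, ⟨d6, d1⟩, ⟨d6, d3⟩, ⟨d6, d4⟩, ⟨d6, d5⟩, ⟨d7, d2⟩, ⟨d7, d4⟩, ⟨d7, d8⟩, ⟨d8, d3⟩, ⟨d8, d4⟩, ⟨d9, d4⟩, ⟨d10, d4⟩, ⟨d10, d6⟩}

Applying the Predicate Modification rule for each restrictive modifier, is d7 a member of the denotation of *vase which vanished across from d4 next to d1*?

⟦which vanished⟧ = ⟦vanished⟧ = {d6, d7, d8}
⟦across from d4⟧ = {x : ⟨x, d4⟩ ∈ ⟦across from⟧} = {d1, d6, d7, d8, d9, d10}
⟦next to d1⟧ = {x : ⟨x, d1⟩ ∈ ⟦next to⟧} = {d2, d3, d5, d6, d7, d8, d9, d10}
⟦vase⟧ = {d2, d4, d5, d6, d7, d8, d9, d10}
… ∩ ⟦which vanished⟧ = {d2, d4, d5, d6, d7, d8, d9, d10} ∩ {d6, d7, d8} = {d6, d7, d8}
… ∩ ⟦across from d4⟧ = {d6, d7, d8} ∩ {d1, d6, d7, d8, d9, d10} = {d6, d7, d8}
… ∩ ⟦next to d1⟧ = {d6, d7, d8} ∩ {d2, d3, d5, d6, d7, d8, d9, d10} = {d6, d7, d8}
⟦vase which vanished across from d4 next to d1⟧ = {d6, d7, d8}; d7 ∈ this set.

yes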